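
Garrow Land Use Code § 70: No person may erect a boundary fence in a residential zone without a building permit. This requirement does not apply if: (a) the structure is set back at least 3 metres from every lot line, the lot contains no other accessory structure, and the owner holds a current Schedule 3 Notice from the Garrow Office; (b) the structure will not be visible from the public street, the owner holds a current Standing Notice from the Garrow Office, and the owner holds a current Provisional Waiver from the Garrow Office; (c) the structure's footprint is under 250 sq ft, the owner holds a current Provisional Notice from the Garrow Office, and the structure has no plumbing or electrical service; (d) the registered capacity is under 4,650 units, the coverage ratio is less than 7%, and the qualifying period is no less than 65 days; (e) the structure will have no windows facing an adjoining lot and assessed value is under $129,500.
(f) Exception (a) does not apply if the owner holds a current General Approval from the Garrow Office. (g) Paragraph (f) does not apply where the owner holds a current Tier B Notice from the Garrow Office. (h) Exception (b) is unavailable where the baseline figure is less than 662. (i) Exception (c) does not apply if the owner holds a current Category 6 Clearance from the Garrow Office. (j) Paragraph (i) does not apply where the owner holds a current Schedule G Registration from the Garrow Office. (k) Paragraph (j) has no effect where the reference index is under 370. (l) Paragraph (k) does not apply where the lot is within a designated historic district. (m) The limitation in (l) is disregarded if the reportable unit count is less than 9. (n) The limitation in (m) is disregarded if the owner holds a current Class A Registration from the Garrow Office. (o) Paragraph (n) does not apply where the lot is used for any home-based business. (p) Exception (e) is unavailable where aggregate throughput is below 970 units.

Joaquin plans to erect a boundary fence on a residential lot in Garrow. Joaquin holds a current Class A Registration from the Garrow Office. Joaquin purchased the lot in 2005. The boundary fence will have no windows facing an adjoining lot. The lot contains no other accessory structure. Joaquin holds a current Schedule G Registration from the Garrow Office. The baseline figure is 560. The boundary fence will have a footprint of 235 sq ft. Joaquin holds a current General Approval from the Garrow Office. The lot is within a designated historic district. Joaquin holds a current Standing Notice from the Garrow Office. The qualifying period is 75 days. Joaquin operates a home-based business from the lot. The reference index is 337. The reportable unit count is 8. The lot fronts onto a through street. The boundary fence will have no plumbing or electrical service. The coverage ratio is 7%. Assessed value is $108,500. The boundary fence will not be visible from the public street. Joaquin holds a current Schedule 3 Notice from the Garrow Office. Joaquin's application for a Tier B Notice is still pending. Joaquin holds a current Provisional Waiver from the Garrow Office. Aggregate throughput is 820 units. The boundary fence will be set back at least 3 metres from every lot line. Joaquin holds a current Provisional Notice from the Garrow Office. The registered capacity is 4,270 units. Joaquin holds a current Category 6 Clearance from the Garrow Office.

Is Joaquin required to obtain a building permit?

Exception (a): the setback is at least 3 m on every side; the lot has no other accessory structure; a current Schedule 3 Notice is held — every condition holds. But: (f) operates — a current General Approval is held. (g) does not operate here (the Tier B Notice is not current), so (f) stands. So (a) is unavailable.
All of (b)'s requirements are met (the structure will not be visible from the street; a current Standing Notice is held; a current Provisional Waiver is held). However, paragraph (h) must be considered: (h) operates against (b): the baseline figure is 560, less than the 662 limit. Exception (b) does not apply.
Exception (c): the structure's footprint is 235 sq ft, under the 250 sq ft limit; a current Provisional Notice is held; there is no plumbing or electrical service — every condition holds. But applying paragraphs (i)–(o): (i) is triggered — a current Category 6 Clearance is held. (j) would limit (i) — a current Schedule G Registration is held — but (k) sets (j) aside: (k) operates — the reference index is 337, under the 370 limit. (l) would limit (k) — the lot is in a historic district — but (m) sets (l) aside: (m) is triggered — the reportable unit count is 8, less than the 9 limit. (n) is triggered (a current Class A Registration is held), but is set aside by (o): (o) is engaged — a home-based business operates on the lot. (c) is therefore removed.
Exception (d) requires that the coverage ratio is less than 7%; but the coverage ratio is 7%, not less than 7%, so (d) is unavailable.
Exception (e) is satisfied on its face — no windows face an adjoining lot; assessed value is $108,500, under the $129,500 limit. But: (p) operates against (e): aggregate throughput is 820 units, below the 970 units limit. (e) is therefore removed.
Every exception is unavailable, so the rule governs.

Yes — Joaquin must obtain a building permit.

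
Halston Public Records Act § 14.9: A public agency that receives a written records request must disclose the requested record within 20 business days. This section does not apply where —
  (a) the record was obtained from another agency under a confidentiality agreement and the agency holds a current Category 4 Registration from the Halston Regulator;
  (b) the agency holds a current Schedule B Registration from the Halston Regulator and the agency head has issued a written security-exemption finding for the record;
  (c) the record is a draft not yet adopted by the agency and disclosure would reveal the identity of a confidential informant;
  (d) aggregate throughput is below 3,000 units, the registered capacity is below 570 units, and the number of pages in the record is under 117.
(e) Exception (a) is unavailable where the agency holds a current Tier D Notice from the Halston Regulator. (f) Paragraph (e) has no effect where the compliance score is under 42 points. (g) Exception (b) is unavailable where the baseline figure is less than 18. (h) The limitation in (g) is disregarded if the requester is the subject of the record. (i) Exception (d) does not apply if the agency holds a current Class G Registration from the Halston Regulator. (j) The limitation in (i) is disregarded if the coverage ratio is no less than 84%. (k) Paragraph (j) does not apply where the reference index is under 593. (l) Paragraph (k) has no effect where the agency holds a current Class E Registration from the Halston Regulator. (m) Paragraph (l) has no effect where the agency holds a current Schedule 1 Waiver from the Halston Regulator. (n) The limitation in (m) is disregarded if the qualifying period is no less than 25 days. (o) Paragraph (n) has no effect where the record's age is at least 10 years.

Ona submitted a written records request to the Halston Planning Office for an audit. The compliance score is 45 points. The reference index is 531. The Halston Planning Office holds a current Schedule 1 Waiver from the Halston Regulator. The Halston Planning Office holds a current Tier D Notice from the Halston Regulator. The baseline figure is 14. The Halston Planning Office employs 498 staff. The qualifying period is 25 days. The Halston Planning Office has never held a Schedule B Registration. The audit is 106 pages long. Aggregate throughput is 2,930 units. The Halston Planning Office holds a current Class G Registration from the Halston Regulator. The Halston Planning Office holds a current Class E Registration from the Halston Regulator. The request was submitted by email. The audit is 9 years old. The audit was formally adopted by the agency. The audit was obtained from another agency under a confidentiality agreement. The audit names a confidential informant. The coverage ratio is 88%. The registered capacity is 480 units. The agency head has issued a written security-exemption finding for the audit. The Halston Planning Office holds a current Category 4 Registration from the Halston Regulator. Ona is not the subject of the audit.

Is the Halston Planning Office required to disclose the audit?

All of (a)'s requirements are met (the audit was obtained under a confidentiality agreement; a current Category 4 Registration is held). However, paragraphs (e)–(f) must be considered: (e) operates against (a): a current Tier D Notice is held. (f), which would lift (e), is not triggered — the compliance score is 45 points, not under 42 points. (a) is therefore removed.
Exception (b) fails — the Schedule B Registration is not current.
Exception (c) does not apply: the audit has been formally adopted.
Exception (d) is satisfied on its face — aggregate throughput is 2,930 units, below the 3,000 units limit; the registered capacity is 480 units, below the 570 units limit; the number of pages in the record is 106, under the 117 limit. As to paragraphs (i)–(o): (i) is engaged (a current Class G Registration is held), but is overridden by (j): (j) operates against (i): the coverage ratio is 88%, meeting the 84% threshold. (k) would limit (j) — the reference index is 531, under the 593 limit — but (l) sets (k) aside: (l) operates against (k): a current Class E Registration is held. (m) would limit (l) — a current Schedule 1 Waiver is held — but (n) sets (m) aside: (n) operates against (m): the qualifying period is 25 days, meeting the 25 days threshold. (o) is inapplicable (the record's age is 9 years, short of 10 years), so (n) stands. (d) remains available.

No — exception (d) applies; the Halston Planning Office is not required to disclose the audit.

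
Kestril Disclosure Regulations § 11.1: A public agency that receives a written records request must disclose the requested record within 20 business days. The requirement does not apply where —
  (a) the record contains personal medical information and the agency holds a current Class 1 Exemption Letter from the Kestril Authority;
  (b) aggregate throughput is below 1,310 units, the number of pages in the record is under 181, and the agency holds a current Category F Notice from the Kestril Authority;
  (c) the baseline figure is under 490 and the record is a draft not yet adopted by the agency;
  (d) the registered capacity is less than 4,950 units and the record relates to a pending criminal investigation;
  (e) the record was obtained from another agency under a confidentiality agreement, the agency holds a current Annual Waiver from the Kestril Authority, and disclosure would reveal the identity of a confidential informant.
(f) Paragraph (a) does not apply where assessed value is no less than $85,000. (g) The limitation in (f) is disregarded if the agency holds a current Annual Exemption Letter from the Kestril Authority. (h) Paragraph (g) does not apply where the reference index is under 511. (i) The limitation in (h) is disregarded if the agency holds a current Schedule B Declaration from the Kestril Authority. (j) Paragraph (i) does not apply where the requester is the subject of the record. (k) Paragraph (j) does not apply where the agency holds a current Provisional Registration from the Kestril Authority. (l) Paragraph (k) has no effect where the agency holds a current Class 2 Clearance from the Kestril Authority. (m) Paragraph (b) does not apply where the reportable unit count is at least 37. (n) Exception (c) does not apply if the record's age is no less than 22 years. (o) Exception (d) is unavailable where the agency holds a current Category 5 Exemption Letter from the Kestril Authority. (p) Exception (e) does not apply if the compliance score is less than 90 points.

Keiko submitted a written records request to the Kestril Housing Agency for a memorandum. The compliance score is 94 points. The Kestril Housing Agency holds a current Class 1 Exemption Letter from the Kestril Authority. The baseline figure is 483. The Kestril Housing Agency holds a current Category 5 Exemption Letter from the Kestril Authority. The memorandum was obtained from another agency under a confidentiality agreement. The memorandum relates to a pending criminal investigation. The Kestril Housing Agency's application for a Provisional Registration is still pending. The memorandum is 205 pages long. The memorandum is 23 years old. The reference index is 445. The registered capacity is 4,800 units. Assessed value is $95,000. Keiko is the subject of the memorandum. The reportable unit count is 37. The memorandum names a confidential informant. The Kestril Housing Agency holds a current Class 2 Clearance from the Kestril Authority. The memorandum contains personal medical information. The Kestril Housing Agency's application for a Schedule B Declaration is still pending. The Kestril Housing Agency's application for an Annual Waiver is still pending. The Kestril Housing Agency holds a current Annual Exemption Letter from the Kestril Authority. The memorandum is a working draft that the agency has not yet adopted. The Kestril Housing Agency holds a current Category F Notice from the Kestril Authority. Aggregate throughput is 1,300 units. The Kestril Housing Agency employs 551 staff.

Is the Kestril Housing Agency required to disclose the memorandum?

Yes — the Kestril Housing Agency must disclose the memorandum.

Exception (a): the memorandum contains personal medical information; a current Class 1 Exemption Letter is held — every condition holds. But: (f) operates against (a): assessed value is $95,000, meeting the $85,000 threshold. (g) would limit (f) — a current Annual Exemption Letter is held — but (h) sets (g) aside: (h) operates against (g): the reference index is 445, under the 511 limit. (i) is not engaged (there is no Schedule B Declaration in force), so (h) stands. Exception (a) does not apply.
Exception (b) requires that the number of pages in the record is under 181; but the number of pages in the record is 205, not under 181, so (b) is unavailable.
All of (c)'s requirements are met (the baseline figure is 483, under the 490 limit; the memorandum is an unadopted draft). But applying paragraph (n): (n) applies — the record's age is 23 years, meeting the 22 years threshold. (c) is therefore removed.
Exception (d)'s conditions are all satisfied: the registered capacity is 4,800 units, less than the 4,950 units limit; the memorandum relates to a pending investigation. But applying paragraph (o): (o) is engaged — a current Category 5 Exemption Letter is held. So (d) is unavailable.
Exception (e) does not apply: there is no Annual Waiver in force.
Every exception is unavailable, so the rule governs.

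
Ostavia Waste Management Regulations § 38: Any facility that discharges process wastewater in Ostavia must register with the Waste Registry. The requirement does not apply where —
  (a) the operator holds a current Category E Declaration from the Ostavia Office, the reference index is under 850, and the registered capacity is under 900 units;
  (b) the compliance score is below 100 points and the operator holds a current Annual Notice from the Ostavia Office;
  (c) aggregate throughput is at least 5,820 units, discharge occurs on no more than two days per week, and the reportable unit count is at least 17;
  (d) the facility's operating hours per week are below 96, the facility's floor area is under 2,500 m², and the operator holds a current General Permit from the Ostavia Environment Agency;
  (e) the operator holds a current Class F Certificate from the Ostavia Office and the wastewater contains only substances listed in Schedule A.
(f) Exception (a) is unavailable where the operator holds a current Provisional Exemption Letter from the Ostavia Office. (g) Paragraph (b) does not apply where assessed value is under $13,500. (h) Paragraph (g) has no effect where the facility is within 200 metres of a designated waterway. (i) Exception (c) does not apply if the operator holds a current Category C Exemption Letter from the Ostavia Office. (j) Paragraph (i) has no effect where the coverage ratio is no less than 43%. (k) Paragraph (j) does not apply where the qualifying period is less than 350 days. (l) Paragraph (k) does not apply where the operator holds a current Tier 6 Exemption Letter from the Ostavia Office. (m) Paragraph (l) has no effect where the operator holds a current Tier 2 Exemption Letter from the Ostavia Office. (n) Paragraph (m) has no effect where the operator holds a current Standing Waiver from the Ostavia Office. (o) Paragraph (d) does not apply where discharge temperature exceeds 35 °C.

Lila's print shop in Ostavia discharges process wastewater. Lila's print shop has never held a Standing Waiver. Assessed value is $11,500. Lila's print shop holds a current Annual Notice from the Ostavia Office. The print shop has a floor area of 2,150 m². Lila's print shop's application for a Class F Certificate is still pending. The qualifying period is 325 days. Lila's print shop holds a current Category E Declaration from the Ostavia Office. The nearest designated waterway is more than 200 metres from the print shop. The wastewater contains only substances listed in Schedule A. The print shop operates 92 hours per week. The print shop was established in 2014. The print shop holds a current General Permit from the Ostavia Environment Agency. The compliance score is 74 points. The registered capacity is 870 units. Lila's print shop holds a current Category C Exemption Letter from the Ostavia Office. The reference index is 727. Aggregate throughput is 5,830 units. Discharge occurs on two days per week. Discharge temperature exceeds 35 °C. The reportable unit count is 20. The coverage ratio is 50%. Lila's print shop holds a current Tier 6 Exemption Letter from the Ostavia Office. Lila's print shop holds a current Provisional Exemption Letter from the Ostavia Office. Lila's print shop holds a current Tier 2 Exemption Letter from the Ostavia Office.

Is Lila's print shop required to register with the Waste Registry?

Yes — Lila's print shop must register with the Waste Registry.

Exception (a)'s conditions are all satisfied: a current Category E Declaration is held; the reference index is 727, under the 850 limit; the registered capacity is 870 units, under the 900 units limit. However, paragraph (f) must be considered: (f) applies — a current Provisional Exemption Letter is held. (a) is therefore removed.
Exception (b): the compliance score is 74 points, below the 100 points limit; a current Annual Notice is held — every condition holds. However, paragraphs (g)–(h) must be considered: (g) is triggered — assessed value is $11,500, under the $13,500 limit. (h) is inapplicable (the print shop is more than 200 m from any designated waterway), so (g) stands. (b) is therefore removed.
All of (c)'s requirements are met (aggregate throughput is 5,830 units, meeting the 5,820 units threshold; discharge occurs on no more than two days per week; the reportable unit count is 20, meeting the 17 threshold). Turning to paragraphs (i)–(n): (i) operates against (c): a current Category C Exemption Letter is held. (j) would limit (i) — the coverage ratio is 50%, meeting the 43% threshold — but (k) sets (j) aside: (k) operates against (j): the qualifying period is 325 days, less than the 350 days limit. (l) is engaged (a current Tier 6 Exemption Letter is held), but yields to (m): (m) operates against (l): a current Tier 2 Exemption Letter is held. (n) is inapplicable (there is no Standing Waiver in force), so (m) stands. (c) is therefore removed.
Exception (d): the facility's operating hours per week are 92, below the 96 limit; the facility's floor area is 2,150 m², under the 2,500 m² limit; a current General Permit is held — every condition holds. However, paragraph (o) must be considered: (o) is triggered — discharge temperature exceeds 35 °C. (d) is therefore removed.
Exception (e) does not apply: the Class F Certificate is not current.
No exception is made out. Lila's print shop falls within the general rule.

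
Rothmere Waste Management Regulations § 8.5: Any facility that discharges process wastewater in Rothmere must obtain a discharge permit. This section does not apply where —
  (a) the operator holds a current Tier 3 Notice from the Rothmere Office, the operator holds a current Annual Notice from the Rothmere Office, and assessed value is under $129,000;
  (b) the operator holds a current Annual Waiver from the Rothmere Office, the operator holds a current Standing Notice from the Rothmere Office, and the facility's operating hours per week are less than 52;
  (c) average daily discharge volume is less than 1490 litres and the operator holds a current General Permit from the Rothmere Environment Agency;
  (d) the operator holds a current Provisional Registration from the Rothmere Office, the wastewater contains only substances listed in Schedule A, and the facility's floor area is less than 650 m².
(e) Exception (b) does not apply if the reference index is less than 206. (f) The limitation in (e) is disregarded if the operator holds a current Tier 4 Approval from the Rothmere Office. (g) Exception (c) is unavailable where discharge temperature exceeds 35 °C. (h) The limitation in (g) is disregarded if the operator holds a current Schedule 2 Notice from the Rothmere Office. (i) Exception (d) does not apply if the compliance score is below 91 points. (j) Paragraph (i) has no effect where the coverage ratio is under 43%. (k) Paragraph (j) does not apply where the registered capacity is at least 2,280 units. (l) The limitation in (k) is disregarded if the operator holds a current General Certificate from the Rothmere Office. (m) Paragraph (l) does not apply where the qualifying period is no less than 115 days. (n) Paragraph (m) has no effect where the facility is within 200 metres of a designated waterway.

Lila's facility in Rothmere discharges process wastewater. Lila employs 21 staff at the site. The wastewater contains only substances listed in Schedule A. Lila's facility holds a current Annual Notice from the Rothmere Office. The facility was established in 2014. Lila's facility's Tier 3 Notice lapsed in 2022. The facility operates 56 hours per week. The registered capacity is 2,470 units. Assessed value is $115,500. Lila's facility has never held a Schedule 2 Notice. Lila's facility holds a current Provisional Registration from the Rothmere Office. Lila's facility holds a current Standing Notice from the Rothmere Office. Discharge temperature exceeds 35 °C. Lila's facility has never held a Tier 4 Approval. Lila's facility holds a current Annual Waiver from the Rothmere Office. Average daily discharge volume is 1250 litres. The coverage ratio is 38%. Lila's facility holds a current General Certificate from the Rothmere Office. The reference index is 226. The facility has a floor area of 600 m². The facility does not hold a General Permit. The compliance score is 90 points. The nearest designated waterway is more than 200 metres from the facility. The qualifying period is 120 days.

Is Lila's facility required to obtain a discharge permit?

Exception (a) fails — there is no Tier 3 Notice in force.
Exception (b) requires that the facility's operating hours per week are less than 52; but the facility's operating hours per week are 56, not less than 52, so (b) is unavailable.
Exception (c) does not apply: no General Permit is held.
Exception (d)'s conditions are all satisfied: a current Provisional Registration is held; the wastewater is Schedule-A-only; the facility's floor area is 600 m², less than the 650 m² limit. Turning to paragraphs (i)–(n): (i) operates against (d): the compliance score is 90 points, below the 91 points limit. (j) operates (the coverage ratio is 38%, under the 43% limit), but is itself disapplied by (k): (k) operates — the registered capacity is 2,470 units, meeting the 2,280 units threshold. (l) applies (a current General Certificate is held), but yields to (m): (m) operates — the qualifying period is 120 days, meeting the 115 days threshold. (n) is inapplicable (the facility is more than 200 m from any designated waterway), so (m) stands. Exception (d) does not apply.
None of the exceptions is available; § 8.5 applies in full.

Yes — Lila's facility must obtain a discharge permit.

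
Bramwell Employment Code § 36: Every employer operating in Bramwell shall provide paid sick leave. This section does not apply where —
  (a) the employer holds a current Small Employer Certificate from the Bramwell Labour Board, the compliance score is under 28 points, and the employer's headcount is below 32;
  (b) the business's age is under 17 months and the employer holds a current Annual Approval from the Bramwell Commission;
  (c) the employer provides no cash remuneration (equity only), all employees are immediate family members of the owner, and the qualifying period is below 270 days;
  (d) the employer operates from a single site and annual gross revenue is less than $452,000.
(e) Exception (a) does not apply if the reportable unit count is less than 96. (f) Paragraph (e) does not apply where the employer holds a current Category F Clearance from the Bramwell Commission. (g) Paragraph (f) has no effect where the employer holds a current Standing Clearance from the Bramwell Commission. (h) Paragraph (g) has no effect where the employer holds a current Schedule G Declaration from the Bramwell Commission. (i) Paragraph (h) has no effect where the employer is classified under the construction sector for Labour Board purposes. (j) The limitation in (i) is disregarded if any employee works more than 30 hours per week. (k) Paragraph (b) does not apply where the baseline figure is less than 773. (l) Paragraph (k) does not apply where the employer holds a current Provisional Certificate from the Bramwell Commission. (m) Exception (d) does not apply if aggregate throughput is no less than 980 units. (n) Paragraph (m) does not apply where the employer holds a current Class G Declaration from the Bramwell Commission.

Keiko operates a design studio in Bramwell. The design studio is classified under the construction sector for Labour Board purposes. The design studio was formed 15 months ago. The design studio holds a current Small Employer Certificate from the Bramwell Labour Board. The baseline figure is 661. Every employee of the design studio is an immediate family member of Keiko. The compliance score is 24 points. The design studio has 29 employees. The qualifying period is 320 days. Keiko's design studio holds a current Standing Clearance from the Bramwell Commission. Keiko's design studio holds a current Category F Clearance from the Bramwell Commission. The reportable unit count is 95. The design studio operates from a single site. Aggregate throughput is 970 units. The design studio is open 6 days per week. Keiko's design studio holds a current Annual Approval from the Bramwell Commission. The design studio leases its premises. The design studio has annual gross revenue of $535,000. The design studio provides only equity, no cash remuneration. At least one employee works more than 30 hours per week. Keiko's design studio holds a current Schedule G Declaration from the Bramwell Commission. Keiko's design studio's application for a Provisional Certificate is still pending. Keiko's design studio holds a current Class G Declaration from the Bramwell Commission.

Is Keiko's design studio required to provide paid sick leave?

No — exception (a) applies; Keiko's design studio is not required to provide paid sick leave.

Exception (a) is satisfied on its face — a current Small Employer Certificate is held; the compliance score is 24 points, under the 28 points limit; the employer's headcount is 29, below the 32 limit. Under paragraphs (e)–(j): (e) would limit (a) — the reportable unit count is 95, less than the 96 limit — but (f) sets (e) aside: (f) operates against (e): a current Category F Clearance is held. (g) is triggered (a current Standing Clearance is held), but yields to (h): (h) is triggered — a current Schedule G Declaration is held. (i) would limit (h) — the design studio is classified under the construction sector — but (j) sets (i) aside: (j) operates — at least one employee exceeds 30 hours/week. Exception (a) stands.
Exception (b): the business's age is 15 months, under the 17 months limit; a current Annual Approval is held — every condition holds. However, paragraphs (k)–(l) must be considered: (k) operates against (b): the baseline figure is 661, less than the 773 limit. (l), which would lift (k), is not engaged — the Provisional Certificate is not current. (b) is therefore removed.
Exception (c) requires that the qualifying period is below 270 days; but the qualifying period is 320 days, not below 270 days, so (c) is unavailable.
Exception (d) requires that annual gross revenue is less than $452,000; but annual gross revenue is $535,000, not less than $452,000, so (d) is unavailable.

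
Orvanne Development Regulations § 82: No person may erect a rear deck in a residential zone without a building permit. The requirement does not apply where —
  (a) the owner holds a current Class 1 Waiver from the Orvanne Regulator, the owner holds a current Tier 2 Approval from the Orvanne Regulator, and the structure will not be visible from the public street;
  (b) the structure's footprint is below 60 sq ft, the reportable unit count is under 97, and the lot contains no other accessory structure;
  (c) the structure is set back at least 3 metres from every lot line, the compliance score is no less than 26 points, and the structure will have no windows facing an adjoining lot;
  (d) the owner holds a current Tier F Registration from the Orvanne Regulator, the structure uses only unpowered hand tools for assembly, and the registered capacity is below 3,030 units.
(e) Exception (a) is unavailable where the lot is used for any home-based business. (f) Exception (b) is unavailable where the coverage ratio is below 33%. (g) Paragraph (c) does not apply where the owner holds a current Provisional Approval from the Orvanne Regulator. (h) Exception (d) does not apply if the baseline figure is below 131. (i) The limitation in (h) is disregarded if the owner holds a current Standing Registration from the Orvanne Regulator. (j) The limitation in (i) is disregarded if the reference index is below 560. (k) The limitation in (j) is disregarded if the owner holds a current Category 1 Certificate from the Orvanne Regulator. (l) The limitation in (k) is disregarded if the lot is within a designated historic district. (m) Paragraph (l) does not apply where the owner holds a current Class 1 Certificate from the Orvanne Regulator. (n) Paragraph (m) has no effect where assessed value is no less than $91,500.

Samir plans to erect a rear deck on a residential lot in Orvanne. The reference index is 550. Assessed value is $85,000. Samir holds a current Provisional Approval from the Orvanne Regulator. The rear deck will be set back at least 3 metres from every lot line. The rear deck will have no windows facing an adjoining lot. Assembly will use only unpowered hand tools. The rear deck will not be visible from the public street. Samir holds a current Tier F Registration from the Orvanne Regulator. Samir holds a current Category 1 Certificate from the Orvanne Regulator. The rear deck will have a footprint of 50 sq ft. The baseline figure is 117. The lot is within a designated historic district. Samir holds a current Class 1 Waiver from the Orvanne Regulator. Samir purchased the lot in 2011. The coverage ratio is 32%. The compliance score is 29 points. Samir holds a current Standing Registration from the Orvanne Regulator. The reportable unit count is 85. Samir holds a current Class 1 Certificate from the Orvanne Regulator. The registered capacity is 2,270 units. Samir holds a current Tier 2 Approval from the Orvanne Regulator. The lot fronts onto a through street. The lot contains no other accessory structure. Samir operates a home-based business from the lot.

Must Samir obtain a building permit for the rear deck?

Exception (a) is satisfied on its face — a current Class 1 Waiver is held; a current Tier 2 Approval is held; the structure will not be visible from the street. Turning to paragraph (e): (e) operates against (a): a home-based business operates on the lot. So (a) is unavailable.
Exception (b) is satisfied on its face — the structure's footprint is 50 sq ft, below the 60 sq ft limit; the reportable unit count is 85, under the 97 limit; the lot has no other accessory structure. However, paragraph (f) must be considered: (f) operates against (b): the coverage ratio is 32%, below the 33% limit. Exception (b) does not apply.
Exception (c): the setback is at least 3 m on every side; the compliance score is 29 points, meeting the 26 points threshold; no windows face an adjoining lot — every condition holds. Turning to paragraph (g): (g) operates against (c): a current Provisional Approval is held. So (c) is unavailable.
Exception (d) is satisfied on its face — a current Tier F Registration is held; assembly uses only hand tools; the registered capacity is 2,270 units, below the 3,030 units limit. Considering the limiting provisions: (h) operates (the baseline figure is 117, below the 131 limit), but is set aside by (i): (i) operates — a current Standing Registration is held. (j) would limit (i) — the reference index is 550, below the 560 limit — but (k) sets (j) aside: (k) is triggered — a current Category 1 Certificate is held. (l) is engaged (the lot is in a historic district), but is overridden by (m): (m) operates against (l): a current Class 1 Certificate is held. (n) is not engaged (assessed value is $85,000, short of $91,500), so (m) stands. (d) remains available.

No — exception (d) applies; Samir does not need a building permit.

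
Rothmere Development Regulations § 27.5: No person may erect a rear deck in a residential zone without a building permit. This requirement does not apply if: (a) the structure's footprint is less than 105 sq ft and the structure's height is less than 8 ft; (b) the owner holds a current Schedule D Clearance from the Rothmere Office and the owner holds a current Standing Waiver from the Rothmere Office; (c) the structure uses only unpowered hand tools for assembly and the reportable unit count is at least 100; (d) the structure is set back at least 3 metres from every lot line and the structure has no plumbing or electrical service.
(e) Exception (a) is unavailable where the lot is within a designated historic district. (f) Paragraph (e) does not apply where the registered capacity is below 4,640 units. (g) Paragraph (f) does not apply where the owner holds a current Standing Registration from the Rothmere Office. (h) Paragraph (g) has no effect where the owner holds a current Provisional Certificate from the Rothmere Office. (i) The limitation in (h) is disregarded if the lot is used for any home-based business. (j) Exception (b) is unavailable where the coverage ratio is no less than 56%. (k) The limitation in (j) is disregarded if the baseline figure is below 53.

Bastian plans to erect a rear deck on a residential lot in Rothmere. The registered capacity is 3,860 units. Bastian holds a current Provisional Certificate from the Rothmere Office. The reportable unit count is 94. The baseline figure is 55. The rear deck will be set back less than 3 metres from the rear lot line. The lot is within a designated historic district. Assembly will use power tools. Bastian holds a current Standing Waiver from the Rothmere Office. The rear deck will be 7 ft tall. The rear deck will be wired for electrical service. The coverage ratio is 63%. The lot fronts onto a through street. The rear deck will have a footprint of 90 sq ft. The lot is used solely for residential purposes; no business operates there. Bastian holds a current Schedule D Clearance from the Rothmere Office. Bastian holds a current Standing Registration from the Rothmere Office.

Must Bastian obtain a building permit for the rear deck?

Exception (a) is satisfied on its face — the structure's footprint is 90 sq ft, less than the 105 sq ft limit; the structure's height is 7 ft, less than the 8 ft limit. Considering the limiting provisions: (e) is engaged (the lot is in a historic district), but yields to (f): (f) is engaged — the registered capacity is 3,860 units, below the 4,640 units limit. (g) is triggered (a current Standing Registration is held), but is set aside by (h): (h) is triggered — a current Provisional Certificate is held. (i), which would lift (h), is not engaged — the lot is solely residential. Exception (a) stands.
All of (b)'s requirements are met (a current Schedule D Clearance is held; a current Standing Waiver is held). But: (j) is engaged — the coverage ratio is 63%, meeting the 56% threshold. (k), which would lift (j), does not operate here — the baseline figure is 55, not below 53. So (b) is unavailable.
Exception (c) does not apply: assembly uses power tools.
Exception (d) fails — the rear setback is under 3 m.

No — exception (a) applies; Bastian does not need a building permit.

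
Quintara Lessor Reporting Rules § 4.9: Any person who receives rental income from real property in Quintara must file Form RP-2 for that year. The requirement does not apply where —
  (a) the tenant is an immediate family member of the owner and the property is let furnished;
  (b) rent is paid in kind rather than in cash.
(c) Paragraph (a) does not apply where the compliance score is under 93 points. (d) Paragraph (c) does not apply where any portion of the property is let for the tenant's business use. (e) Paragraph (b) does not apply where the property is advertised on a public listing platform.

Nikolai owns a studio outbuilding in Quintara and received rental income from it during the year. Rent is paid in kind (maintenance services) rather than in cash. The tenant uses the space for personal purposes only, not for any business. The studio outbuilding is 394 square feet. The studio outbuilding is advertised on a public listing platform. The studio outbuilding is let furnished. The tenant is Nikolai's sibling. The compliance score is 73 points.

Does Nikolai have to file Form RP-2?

All of (a)'s requirements are met (the tenant is an immediate family member; the property is let furnished). Turning to paragraphs (c)–(d): (c) operates — the compliance score is 73 points, under the 93 points limit. (d), which would lift (c), is not engaged — the space is used for personal purposes only. (a) is therefore removed.
Exception (b)'s conditions are all satisfied: rent is paid in kind. But applying paragraph (e): (e) applies — the property is publicly advertised. Exception (b) does not apply.
No exception applies. The general rule governs.

Yes — Nikolai must file Form RP-2.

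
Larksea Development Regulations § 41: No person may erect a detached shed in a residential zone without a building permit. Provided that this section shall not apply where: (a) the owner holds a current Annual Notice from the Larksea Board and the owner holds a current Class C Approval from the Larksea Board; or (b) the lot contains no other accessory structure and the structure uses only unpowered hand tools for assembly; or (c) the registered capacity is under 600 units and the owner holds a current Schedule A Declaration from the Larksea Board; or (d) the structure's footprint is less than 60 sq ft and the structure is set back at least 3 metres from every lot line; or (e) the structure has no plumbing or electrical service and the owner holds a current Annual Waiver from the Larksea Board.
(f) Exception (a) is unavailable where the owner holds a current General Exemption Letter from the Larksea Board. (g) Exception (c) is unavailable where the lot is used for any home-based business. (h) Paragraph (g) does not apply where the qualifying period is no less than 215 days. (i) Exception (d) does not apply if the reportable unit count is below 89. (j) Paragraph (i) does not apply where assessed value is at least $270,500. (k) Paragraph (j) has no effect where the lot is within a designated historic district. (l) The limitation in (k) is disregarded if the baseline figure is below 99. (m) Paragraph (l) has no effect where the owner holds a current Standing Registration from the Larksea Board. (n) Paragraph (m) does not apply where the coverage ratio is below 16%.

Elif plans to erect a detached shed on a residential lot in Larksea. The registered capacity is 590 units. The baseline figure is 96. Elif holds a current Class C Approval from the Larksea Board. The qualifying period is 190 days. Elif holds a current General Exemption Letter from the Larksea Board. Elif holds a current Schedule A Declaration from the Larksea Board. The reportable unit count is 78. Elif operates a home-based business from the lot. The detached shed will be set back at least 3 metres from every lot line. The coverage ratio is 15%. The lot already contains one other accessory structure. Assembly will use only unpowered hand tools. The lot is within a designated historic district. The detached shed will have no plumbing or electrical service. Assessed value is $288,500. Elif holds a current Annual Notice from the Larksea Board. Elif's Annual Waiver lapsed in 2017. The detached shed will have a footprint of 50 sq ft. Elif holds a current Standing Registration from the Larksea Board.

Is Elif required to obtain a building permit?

Exception (a) is satisfied on its face — a current Annual Notice is held; a current Class C Approval is held. Turning to paragraph (f): (f) is engaged — a current General Exemption Letter is held. (a) is therefore removed.
Exception (b) fails — the lot already has another accessory structure.
Exception (c): the registered capacity is 590 units, under the 600 units limit; a current Schedule A Declaration is held — every condition holds. But applying paragraphs (g)–(h): (g) operates — a home-based business operates on the lot. (h) is inapplicable (the qualifying period is 190 days, short of 215 days), so (g) stands. So (c) is unavailable.
Exception (d) is satisfied on its face — the structure's footprint is 50 sq ft, less than the 60 sq ft limit; the setback is at least 3 m on every side. Applying paragraphs (i)–(n): (i) is triggered (the reportable unit count is 78, below the 89 limit), but is itself disapplied by (j): (j) operates against (i): assessed value is $288,500, meeting the $270,500 threshold. (k) would limit (j) — the lot is in a historic district — but (l) sets (k) aside: (l) operates against (k): the baseline figure is 96, below the 99 limit. (m) applies (a current Standing Registration is held), but is itself disapplied by (n): (n) operates against (m): the coverage ratio is 15%, below the 16% limit. So (d) applies.
Exception (e) fails — the Annual Waiver is not current.

No — exception (d) applies; Elif does not need a building permit.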